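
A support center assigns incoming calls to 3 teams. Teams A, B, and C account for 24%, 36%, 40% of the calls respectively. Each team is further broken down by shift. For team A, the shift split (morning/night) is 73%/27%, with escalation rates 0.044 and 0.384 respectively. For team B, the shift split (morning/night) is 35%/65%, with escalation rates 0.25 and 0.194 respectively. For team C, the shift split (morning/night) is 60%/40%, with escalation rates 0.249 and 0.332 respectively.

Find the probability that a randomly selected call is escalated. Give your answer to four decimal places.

P(E|A) = 0.73·0.044 + 0.27·0.384 = 0.03212 + 0.10368 = 0.1358
P(E|B) = 0.35·0.25 + 0.65·0.194 = 0.0875 + 0.1261 = 0.2136
P(E|C) = 0.6·0.249 + 0.4·0.332 = 0.1494 + 0.1328 = 0.2822
Then overall,
P(E) = 0.24·0.1358 + 0.36·0.2136 + 0.4·0.2822
      = 0.032592 + 0.076896 + 0.11288 = 0.222368

P(E) ≈ 0.2224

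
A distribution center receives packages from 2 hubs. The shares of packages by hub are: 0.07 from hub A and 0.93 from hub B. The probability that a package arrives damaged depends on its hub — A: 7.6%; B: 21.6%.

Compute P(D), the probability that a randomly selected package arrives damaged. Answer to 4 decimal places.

0.2062

Summing over the partition,
P(D) = P(D|A)·P(A) + P(D|B)·P(B)
      = 0.076·0.07 + 0.216·0.93
      = 0.00532 + 0.20088 = 0.2062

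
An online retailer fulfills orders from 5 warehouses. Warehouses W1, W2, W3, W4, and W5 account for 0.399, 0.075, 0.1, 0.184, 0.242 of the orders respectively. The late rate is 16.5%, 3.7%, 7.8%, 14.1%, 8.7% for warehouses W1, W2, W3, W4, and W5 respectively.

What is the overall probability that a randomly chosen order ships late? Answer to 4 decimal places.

P(L) ≈ 0.1234

P(L) = P(L|W1)·P(W1) + P(L|W2)·P(W2) + P(L|W3)·P(W3) + P(L|W4)·P(W4) + P(L|W5)·P(W5)
      = 0.165·0.399 + 0.037·0.075 + 0.078·0.1 + 0.141·0.184 + 0.087·0.242
      = 0.065835 + 0.002775 + 0.0078 + 0.025944 + 0.021054 = 0.123408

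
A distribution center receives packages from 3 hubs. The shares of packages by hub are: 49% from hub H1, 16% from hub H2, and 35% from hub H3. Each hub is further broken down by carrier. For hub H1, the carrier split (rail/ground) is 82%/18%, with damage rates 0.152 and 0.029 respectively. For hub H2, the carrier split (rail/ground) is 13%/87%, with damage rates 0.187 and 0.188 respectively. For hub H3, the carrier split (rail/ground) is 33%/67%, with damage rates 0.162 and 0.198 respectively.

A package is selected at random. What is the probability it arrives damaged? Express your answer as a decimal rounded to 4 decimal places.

P(D|H1) = 0.82·0.152 + 0.18·0.029 = 0.12464 + 0.00522 = 0.12986
P(D|H2) = 0.13·0.187 + 0.87·0.188 = 0.02431 + 0.16356 = 0.18787
P(D|H3) = 0.33·0.162 + 0.67·0.198 = 0.05346 + 0.13266 = 0.18612
By total probability over the outer partition,
P(D) = 0.49·0.12986 + 0.16·0.18787 + 0.35·0.18612
      = 0.0636314 + 0.0300592 + 0.065142 = 0.1588326

0.1588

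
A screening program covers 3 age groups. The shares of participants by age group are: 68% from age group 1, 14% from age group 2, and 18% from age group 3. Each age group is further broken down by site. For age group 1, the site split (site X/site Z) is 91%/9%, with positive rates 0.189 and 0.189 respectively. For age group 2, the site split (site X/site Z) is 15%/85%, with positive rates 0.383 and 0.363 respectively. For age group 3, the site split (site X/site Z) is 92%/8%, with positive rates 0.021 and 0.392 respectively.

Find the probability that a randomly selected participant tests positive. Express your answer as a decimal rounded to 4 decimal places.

P(T) ≈ 0.1889

P(T|1) = 0.91·0.189 + 0.09·0.189 = 0.17199 + 0.01701 = 0.189
P(T|2) = 0.15·0.383 + 0.85·0.363 = 0.05745 + 0.30855 = 0.366
P(T|3) = 0.92·0.021 + 0.08·0.392 = 0.01932 + 0.03136 = 0.05068
By total probability over the outer partition,
P(T) = 0.68·0.189 + 0.14·0.366 + 0.18·0.05068
      = 0.12852 + 0.05124 + 0.0091224 = 0.1888824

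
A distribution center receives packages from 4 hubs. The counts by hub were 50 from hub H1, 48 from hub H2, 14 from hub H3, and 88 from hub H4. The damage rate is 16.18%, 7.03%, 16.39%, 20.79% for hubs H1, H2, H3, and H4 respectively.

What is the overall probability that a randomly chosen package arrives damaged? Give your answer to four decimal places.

Total: 50 + 48 + 14 + 88 = 200.
P(H1) = 50/200 = 0.25. P(H2) = 48/200 = 0.24. P(H3) = 14/200 = 0.07. P(H4) = 88/200 = 0.44.
By the law of total probability,
P(D) = P(D|H1)·P(H1) + P(D|H2)·P(H2) + P(D|H3)·P(H3) + P(D|H4)·P(H4)
      = 0.1618·0.25 + 0.0703·0.24 + 0.1639·0.07 + 0.2079·0.44
      = 0.04045 + 0.016872 + 0.011473 + 0.091476 = 0.160271

0.1603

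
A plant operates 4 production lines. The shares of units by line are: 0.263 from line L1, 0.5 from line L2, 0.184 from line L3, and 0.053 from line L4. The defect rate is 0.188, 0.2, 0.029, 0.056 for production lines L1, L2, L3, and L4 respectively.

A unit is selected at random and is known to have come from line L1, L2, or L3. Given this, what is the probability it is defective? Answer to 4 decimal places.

P(D|S) ≈ 0.1634

Let S = {L1, L2, L3}.
P(S) = 0.263 + 0.5 + 0.184 = 0.947.
P(D ∩ S) = 0.188·0.263 + 0.2·0.5 + 0.029·0.184 = 0.049444 + 0.1 + 0.005336 = 0.15478.
P(D | S) = 0.15478 / 0.947 = 0.163442…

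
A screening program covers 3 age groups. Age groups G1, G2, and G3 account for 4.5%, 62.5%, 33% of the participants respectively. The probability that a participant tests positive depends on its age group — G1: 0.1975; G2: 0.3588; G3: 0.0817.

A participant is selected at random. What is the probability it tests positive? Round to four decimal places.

By the law of total probability,
P(T) = P(T|G1)·P(G1) + P(T|G2)·P(G2) + P(T|G3)·P(G3)
      = 0.1975·0.045 + 0.3588·0.625 + 0.0817·0.33
      = 0.0088875 + 0.22425 + 0.026961 = 0.2600985

0.2601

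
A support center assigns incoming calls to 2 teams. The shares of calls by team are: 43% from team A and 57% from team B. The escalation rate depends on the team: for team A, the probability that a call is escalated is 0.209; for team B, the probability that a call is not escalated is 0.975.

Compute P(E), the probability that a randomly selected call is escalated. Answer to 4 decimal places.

P(E|B) = 1 − 0.975 = 0.025.
P(E) = P(E|A)·P(A) + P(E|B)·P(B)
      = 0.209·0.43 + 0.025·0.57
      = 0.08987 + 0.01425 = 0.10412

P(E) ≈ 0.1041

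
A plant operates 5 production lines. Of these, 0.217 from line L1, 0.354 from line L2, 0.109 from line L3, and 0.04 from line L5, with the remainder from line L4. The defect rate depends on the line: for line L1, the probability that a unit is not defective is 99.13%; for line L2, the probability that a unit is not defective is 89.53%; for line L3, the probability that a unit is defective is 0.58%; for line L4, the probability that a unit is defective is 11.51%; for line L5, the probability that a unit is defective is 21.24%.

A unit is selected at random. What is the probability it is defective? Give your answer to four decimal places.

P(L4) = 1 − (0.217 + 0.354 + 0.109 + 0.04) = 0.28.
P(D|L1) = 1 − 0.9913 = 0.0087.
P(D|L2) = 1 − 0.8953 = 0.1047.
Summing over the partition,
P(D) = P(D|L1)·P(L1) + P(D|L2)·P(L2) + P(D|L3)·P(L3) + P(D|L4)·P(L4) + P(D|L5)·P(L5)
      = 0.0087·0.217 + 0.1047·0.354 + 0.0058·0.109 + 0.1151·0.28 + 0.2124·0.04
      = 0.0018879 + 0.0370638 + 0.0006322 + 0.032228 + 0.008496 = 0.0803079

0.0803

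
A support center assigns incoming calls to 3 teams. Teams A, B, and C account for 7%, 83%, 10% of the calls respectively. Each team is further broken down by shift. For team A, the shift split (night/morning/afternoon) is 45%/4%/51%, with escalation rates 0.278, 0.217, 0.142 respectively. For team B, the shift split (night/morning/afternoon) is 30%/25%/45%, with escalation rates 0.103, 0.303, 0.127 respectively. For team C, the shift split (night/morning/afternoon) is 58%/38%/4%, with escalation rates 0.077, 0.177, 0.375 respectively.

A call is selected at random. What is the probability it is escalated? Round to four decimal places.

P(E) ≈ 0.1631

P(E|A) = 0.45·0.278 + 0.04·0.217 + 0.51·0.142 = 0.1251 + 0.00868 + 0.07242 = 0.2062
P(E|B) = 0.3·0.103 + 0.25·0.303 + 0.45·0.127 = 0.0309 + 0.07575 + 0.05715 = 0.1638
P(E|C) = 0.58·0.077 + 0.38·0.177 + 0.04·0.375 = 0.04466 + 0.06726 + 0.015 = 0.12692
Then overall,
P(E) = 0.07·0.2062 + 0.83·0.1638 + 0.1·0.12692
      = 0.014434 + 0.135954 + 0.012692 = 0.16308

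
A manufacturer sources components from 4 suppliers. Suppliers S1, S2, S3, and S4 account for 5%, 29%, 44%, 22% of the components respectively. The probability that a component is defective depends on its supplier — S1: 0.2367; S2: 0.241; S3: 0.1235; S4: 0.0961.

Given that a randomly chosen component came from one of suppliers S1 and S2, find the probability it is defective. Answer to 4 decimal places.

P(D|S) ≈ 0.2404

Let S = {S1, S2}.
P(S) = 0.05 + 0.29 = 0.34.
P(D ∩ S) = 0.2367·0.05 + 0.241·0.29 = 0.011835 + 0.06989 = 0.081725.
P(D | S) = 0.081725 / 0.34 = 0.240368…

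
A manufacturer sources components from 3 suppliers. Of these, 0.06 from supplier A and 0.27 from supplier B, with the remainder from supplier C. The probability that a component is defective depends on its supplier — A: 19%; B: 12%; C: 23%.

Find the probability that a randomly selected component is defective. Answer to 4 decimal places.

P(C) = 1 − (0.06 + 0.27) = 0.67.
P(D) = P(D|A)·P(A) + P(D|B)·P(B) + P(D|C)·P(C)
      = 0.19·0.06 + 0.12·0.27 + 0.23·0.67
      = 0.0114 + 0.0324 + 0.1541 = 0.1979

0.1979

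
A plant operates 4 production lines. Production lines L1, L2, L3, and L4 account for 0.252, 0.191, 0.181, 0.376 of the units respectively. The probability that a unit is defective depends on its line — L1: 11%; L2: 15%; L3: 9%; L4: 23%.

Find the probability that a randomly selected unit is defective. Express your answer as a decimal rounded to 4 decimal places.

By the law of total probability,
P(D) = P(D|L1)·P(L1) + P(D|L2)·P(L2) + P(D|L3)·P(L3) + P(D|L4)·P(L4)
      = 0.11·0.252 + 0.15·0.191 + 0.09·0.181 + 0.23·0.376
      = 0.02772 + 0.02865 + 0.01629 + 0.08648 = 0.15914

0.1591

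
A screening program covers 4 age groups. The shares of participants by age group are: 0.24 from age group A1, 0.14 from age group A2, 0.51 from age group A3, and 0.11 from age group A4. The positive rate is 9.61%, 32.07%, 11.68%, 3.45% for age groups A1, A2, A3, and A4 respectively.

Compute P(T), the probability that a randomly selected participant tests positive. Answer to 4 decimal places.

P(T) = P(T|A1)·P(A1) + P(T|A2)·P(A2) + P(T|A3)·P(A3) + P(T|A4)·P(A4)
      = 0.0961·0.24 + 0.3207·0.14 + 0.1168·0.51 + 0.0345·0.11
      = 0.023064 + 0.044898 + 0.059568 + 0.003795 = 0.131325

P(T) ≈ 0.1313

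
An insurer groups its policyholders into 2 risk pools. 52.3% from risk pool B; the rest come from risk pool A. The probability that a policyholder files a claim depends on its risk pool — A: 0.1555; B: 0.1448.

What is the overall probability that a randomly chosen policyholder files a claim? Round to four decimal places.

P(C) ≈ 0.1499

P(A) = 1 − (0.523) = 0.477.
P(C) = P(C|A)·P(A) + P(C|B)·P(B)
      = 0.1555·0.477 + 0.1448·0.523
      = 0.0741735 + 0.0757304 = 0.1499039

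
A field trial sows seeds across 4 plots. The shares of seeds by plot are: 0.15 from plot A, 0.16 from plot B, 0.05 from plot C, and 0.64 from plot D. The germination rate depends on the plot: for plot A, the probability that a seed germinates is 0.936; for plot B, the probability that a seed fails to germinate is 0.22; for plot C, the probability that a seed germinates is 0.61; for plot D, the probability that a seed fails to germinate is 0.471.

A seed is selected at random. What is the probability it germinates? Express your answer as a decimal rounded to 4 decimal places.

0.6343

P(G|B) = 1 − 0.22 = 0.78.
P(G|D) = 1 − 0.471 = 0.529.
P(G) = P(G|A)·P(A) + P(G|B)·P(B) + P(G|C)·P(C) + P(G|D)·P(D)
      = 0.936·0.15 + 0.78·0.16 + 0.61·0.05 + 0.529·0.64
      = 0.1404 + 0.1248 + 0.0305 + 0.33856 = 0.63426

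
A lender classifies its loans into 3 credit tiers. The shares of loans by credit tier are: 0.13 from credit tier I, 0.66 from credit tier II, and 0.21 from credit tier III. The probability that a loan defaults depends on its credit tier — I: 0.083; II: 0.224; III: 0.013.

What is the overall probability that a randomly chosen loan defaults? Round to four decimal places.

0.1614

Using total probability over the partition,
P(D) = P(D|I)·P(I) + P(D|II)·P(II) + P(D|III)·P(III)
      = 0.083·0.13 + 0.224·0.66 + 0.013·0.21
      = 0.01079 + 0.14784 + 0.00273 = 0.16136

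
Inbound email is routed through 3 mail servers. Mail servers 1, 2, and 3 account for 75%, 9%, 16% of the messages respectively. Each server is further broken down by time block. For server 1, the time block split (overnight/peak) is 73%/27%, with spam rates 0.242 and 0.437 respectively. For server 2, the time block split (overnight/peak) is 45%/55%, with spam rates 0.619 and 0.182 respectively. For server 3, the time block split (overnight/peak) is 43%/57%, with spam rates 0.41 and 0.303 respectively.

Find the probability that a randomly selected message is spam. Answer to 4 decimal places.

P(S|1) = 0.73·0.242 + 0.27·0.437 = 0.17666 + 0.11799 = 0.29465
P(S|2) = 0.45·0.619 + 0.55·0.182 = 0.27855 + 0.1001 = 0.37865
P(S|3) = 0.43·0.41 + 0.57·0.303 = 0.1763 + 0.17271 = 0.34901
Then overall,
P(S) = 0.75·0.29465 + 0.09·0.37865 + 0.16·0.34901
      = 0.2209875 + 0.0340785 + 0.0558416 = 0.3109076

0.3109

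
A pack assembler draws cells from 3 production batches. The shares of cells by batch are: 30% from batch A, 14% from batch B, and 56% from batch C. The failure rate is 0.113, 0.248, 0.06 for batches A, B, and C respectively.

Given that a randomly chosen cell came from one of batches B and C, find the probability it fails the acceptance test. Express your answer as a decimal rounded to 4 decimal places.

Let S = {B, C}.
P(S) = 0.14 + 0.56 = 0.7.
P(F ∩ S) = 0.248·0.14 + 0.06·0.56 = 0.03472 + 0.0336 = 0.06832.
P(F | S) = 0.06832 / 0.7 = 0.097600…

P(F|S) ≈ 0.0976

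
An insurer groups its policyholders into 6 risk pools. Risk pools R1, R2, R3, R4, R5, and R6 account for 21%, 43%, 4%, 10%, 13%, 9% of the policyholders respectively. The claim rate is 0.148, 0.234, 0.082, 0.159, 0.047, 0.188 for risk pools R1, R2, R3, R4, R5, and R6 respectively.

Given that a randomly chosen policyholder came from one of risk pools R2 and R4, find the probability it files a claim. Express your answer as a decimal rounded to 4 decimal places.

Let S = {R2, R4}.
P(S) = 0.43 + 0.1 = 0.53.
P(C ∩ S) = 0.234·0.43 + 0.159·0.1 = 0.10062 + 0.0159 = 0.11652.
P(C | S) = 0.11652 / 0.53 = 0.219849…

P(C|S) ≈ 0.2198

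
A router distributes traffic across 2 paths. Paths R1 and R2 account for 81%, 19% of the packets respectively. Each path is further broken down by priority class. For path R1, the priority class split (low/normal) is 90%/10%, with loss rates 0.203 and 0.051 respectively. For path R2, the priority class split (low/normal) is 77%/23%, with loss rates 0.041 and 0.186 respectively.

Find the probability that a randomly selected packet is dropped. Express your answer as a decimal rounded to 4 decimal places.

P(L|R1) = 0.9·0.203 + 0.1·0.051 = 0.1827 + 0.0051 = 0.1878
P(L|R2) = 0.77·0.041 + 0.23·0.186 = 0.03157 + 0.04278 = 0.07435
Then overall,
P(L) = 0.81·0.1878 + 0.19·0.07435
      = 0.152118 + 0.0141265 = 0.1662445

P(L) ≈ 0.1662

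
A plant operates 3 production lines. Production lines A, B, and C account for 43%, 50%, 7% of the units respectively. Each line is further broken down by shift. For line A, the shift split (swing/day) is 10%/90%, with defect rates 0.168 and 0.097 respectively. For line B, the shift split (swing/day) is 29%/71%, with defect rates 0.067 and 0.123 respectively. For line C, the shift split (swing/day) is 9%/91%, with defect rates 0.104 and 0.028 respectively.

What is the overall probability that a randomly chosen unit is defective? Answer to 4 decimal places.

P(D|A) = 0.1·0.168 + 0.9·0.097 = 0.0168 + 0.0873 = 0.1041
P(D|B) = 0.29·0.067 + 0.71·0.123 = 0.01943 + 0.08733 = 0.10676
P(D|C) = 0.09·0.104 + 0.91·0.028 = 0.00936 + 0.02548 = 0.03484
By total probability over the outer partition,
P(D) = 0.43·0.1041 + 0.5·0.10676 + 0.07·0.03484
      = 0.044763 + 0.05338 + 0.0024388 = 0.1005818

0.1006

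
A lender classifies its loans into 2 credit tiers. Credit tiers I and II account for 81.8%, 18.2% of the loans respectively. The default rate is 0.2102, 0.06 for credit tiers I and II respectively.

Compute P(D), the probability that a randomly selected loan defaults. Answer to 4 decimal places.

0.1829

Using total probability over the partition,
P(D) = P(D|I)·P(I) + P(D|II)·P(II)
      = 0.2102·0.818 + 0.06·0.182
      = 0.1719436 + 0.01092 = 0.1828636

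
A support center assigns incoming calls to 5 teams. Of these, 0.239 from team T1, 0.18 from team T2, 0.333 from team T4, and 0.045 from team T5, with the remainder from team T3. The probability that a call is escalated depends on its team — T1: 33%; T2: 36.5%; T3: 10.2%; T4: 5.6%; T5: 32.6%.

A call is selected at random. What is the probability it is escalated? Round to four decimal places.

P(T3) = 1 − (0.239 + 0.18 + 0.333 + 0.045) = 0.203.
P(E) = P(E|T1)·P(T1) + P(E|T2)·P(T2) + P(E|T3)·P(T3) + P(E|T4)·P(T4) + P(E|T5)·P(T5)
      = 0.33·0.239 + 0.365·0.18 + 0.102·0.203 + 0.056·0.333 + 0.326·0.045
      = 0.07887 + 0.0657 + 0.020706 + 0.018648 + 0.01467 = 0.198594

P(E) ≈ 0.1986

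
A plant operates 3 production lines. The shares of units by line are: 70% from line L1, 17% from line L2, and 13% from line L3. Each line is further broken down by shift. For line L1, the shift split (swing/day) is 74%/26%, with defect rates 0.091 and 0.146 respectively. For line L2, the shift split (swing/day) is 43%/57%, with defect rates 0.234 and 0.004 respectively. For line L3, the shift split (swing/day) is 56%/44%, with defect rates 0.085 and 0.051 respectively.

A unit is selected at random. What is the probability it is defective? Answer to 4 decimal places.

0.1003

P(D|L1) = 0.74·0.091 + 0.26·0.146 = 0.06734 + 0.03796 = 0.1053
P(D|L2) = 0.43·0.234 + 0.57·0.004 = 0.10062 + 0.00228 = 0.1029
P(D|L3) = 0.56·0.085 + 0.44·0.051 = 0.0476 + 0.02244 = 0.07004
Then overall,
P(D) = 0.7·0.1053 + 0.17·0.1029 + 0.13·0.07004
      = 0.07371 + 0.017493 + 0.0091052 = 0.1003082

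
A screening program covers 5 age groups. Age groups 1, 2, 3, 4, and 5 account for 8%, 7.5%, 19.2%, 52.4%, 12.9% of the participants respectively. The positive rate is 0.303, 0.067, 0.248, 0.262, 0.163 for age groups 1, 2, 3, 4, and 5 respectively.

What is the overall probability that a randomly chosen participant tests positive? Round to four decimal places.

P(T) ≈ 0.2352

Summing over the partition,
P(T) = P(T|1)·P(1) + P(T|2)·P(2) + P(T|3)·P(3) + P(T|4)·P(4) + P(T|5)·P(5)
      = 0.303·0.08 + 0.067·0.075 + 0.248·0.192 + 0.262·0.524 + 0.163·0.129
      = 0.02424 + 0.005025 + 0.047616 + 0.137288 + 0.021027 = 0.235196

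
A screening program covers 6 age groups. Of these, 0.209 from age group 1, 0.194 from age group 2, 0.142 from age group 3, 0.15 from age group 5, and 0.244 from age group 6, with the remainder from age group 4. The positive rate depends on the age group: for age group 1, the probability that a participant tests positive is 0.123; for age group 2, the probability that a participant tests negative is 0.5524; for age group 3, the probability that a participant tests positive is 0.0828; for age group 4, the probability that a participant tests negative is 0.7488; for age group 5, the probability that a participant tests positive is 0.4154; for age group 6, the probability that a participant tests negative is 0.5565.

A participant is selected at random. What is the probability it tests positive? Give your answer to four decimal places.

0.3101

P(4) = 1 − (0.209 + 0.194 + 0.142 + 0.15 + 0.244) = 0.061.
P(T|2) = 1 − 0.5524 = 0.4476.
P(T|4) = 1 − 0.7488 = 0.2512.
P(T|6) = 1 − 0.5565 = 0.4435.
P(T) = P(T|1)·P(1) + P(T|2)·P(2) + P(T|3)·P(3) + P(T|4)·P(4) + P(T|5)·P(5) + P(T|6)·P(6)
      = 0.123·0.209 + 0.4476·0.194 + 0.0828·0.142 + 0.2512·0.061 + 0.4154·0.15 + 0.4435·0.244
      = 0.025707 + 0.0868344 + 0.0117576 + 0.0153232 + 0.06231 + 0.108214 = 0.3101462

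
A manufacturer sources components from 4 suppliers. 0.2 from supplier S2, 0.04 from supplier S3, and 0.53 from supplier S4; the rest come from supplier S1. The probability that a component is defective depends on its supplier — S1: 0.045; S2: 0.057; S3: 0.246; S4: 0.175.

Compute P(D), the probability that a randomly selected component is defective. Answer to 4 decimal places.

P(S1) = 1 − (0.2 + 0.04 + 0.53) = 0.23.
P(D) = P(D|S1)·P(S1) + P(D|S2)·P(S2) + P(D|S3)·P(S3) + P(D|S4)·P(S4)
      = 0.045·0.23 + 0.057·0.2 + 0.246·0.04 + 0.175·0.53
      = 0.01035 + 0.0114 + 0.00984 + 0.09275 = 0.12434

P(D) ≈ 0.1243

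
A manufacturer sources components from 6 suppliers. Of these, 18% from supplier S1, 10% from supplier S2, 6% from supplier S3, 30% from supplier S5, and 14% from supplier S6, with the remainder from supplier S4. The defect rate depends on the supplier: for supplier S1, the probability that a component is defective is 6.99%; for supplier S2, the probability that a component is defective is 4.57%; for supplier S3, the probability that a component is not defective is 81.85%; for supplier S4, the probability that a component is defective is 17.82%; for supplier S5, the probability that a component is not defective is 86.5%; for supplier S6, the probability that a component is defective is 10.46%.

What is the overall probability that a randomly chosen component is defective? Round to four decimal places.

P(D) ≈ 0.1224

P(S4) = 1 − (0.18 + 0.1 + 0.06 + 0.3 + 0.14) = 0.22.
P(D|S3) = 1 − 0.8185 = 0.1815.
P(D|S5) = 1 − 0.865 = 0.135.
By the law of total probability,
P(D) = P(D|S1)·P(S1) + P(D|S2)·P(S2) + P(D|S3)·P(S3) + P(D|S4)·P(S4) + P(D|S5)·P(S5) + P(D|S6)·P(S6)
      = 0.0699·0.18 + 0.0457·0.1 + 0.1815·0.06 + 0.1782·0.22 + 0.135·0.3 + 0.1046·0.14
      = 0.012582 + 0.00457 + 0.01089 + 0.039204 + 0.0405 + 0.014644 = 0.12239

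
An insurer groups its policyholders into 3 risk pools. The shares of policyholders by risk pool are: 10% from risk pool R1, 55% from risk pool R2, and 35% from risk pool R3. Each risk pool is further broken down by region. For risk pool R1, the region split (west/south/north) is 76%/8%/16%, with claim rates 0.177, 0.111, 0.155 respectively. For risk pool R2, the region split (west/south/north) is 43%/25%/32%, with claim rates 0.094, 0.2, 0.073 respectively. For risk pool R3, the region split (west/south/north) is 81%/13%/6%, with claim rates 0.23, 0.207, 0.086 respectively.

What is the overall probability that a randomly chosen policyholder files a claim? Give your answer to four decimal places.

P(C|R1) = 0.76·0.177 + 0.08·0.111 + 0.16·0.155 = 0.13452 + 0.00888 + 0.0248 = 0.1682
P(C|R2) = 0.43·0.094 + 0.25·0.2 + 0.32·0.073 = 0.04042 + 0.05 + 0.02336 = 0.11378
P(C|R3) = 0.81·0.23 + 0.13·0.207 + 0.06·0.086 = 0.1863 + 0.02691 + 0.00516 = 0.21837
By total probability over the outer partition,
P(C) = 0.1·0.1682 + 0.55·0.11378 + 0.35·0.21837
      = 0.01682 + 0.062579 + 0.0764295 = 0.1558285

0.1558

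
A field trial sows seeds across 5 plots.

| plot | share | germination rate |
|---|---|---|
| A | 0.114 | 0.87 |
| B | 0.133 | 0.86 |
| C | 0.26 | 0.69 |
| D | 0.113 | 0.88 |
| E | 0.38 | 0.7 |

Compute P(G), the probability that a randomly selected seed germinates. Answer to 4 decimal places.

P(G) = P(G|A)·P(A) + P(G|B)·P(B) + P(G|C)·P(C) + P(G|D)·P(D) + P(G|E)·P(E)
      = 0.87·0.114 + 0.86·0.133 + 0.69·0.26 + 0.88·0.113 + 0.7·0.38
      = 0.09918 + 0.11438 + 0.1794 + 0.09944 + 0.266 = 0.7584

P(G) ≈ 0.7584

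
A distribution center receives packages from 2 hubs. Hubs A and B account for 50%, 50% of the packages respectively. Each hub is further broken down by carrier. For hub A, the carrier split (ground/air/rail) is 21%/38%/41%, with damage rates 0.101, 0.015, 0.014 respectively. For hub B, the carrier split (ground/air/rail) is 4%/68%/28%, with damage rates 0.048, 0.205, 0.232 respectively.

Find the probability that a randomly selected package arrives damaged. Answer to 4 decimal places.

P(D|A) = 0.21·0.101 + 0.38·0.015 + 0.41·0.014 = 0.02121 + 0.0057 + 0.00574 = 0.03265
P(D|B) = 0.04·0.048 + 0.68·0.205 + 0.28·0.232 = 0.00192 + 0.1394 + 0.06496 = 0.20628
By total probability over the outer partition,
P(D) = 0.5·0.03265 + 0.5·0.20628
      = 0.016325 + 0.10314 = 0.119465

0.1195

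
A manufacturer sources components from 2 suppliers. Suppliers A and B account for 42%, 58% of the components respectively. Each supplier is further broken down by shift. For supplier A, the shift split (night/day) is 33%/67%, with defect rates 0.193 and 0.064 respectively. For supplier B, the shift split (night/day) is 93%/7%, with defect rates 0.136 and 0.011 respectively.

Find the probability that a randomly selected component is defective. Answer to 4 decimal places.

0.1186

P(D|A) = 0.33·0.193 + 0.67·0.064 = 0.06369 + 0.04288 = 0.10657
P(D|B) = 0.93·0.136 + 0.07·0.011 = 0.12648 + 0.00077 = 0.12725
By total probability over the outer partition,
P(D) = 0.42·0.10657 + 0.58·0.12725
      = 0.0447594 + 0.073805 = 0.1185644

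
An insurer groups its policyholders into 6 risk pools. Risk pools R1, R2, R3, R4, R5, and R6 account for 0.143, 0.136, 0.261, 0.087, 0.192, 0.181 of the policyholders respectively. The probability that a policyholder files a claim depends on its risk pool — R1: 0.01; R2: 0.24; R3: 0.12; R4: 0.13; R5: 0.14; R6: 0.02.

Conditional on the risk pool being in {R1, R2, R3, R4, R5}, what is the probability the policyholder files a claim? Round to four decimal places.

Let S = {R1, R2, R3, R4, R5}.
P(S) = 0.143 + 0.136 + 0.261 + 0.087 + 0.192 = 0.819.
P(C ∩ S) = 0.01·0.143 + 0.24·0.136 + 0.12·0.261 + 0.13·0.087 + 0.14·0.192 = 0.00143 + 0.03264 + 0.03132 + 0.01131 + 0.02688 = 0.10358.
P(C | S) = 0.10358 / 0.819 = 0.126471…

P(C|S) ≈ 0.1265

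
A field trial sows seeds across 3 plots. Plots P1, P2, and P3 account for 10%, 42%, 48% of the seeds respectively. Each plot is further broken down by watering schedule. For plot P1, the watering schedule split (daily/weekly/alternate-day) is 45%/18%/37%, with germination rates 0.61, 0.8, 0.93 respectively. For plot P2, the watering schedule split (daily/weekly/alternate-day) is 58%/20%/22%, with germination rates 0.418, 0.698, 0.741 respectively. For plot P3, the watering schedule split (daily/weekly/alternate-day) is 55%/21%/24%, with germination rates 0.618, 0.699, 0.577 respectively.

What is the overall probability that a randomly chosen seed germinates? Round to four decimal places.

P(G|P1) = 0.45·0.61 + 0.18·0.8 + 0.37·0.93 = 0.2745 + 0.144 + 0.3441 = 0.7626
P(G|P2) = 0.58·0.418 + 0.2·0.698 + 0.22·0.741 = 0.24244 + 0.1396 + 0.16302 = 0.54506
P(G|P3) = 0.55·0.618 + 0.21·0.699 + 0.24·0.577 = 0.3399 + 0.14679 + 0.13848 = 0.62517
By total probability over the outer partition,
P(G) = 0.1·0.7626 + 0.42·0.54506 + 0.48·0.62517
      = 0.07626 + 0.2289252 + 0.3000816 = 0.6052668

P(G) ≈ 0.6053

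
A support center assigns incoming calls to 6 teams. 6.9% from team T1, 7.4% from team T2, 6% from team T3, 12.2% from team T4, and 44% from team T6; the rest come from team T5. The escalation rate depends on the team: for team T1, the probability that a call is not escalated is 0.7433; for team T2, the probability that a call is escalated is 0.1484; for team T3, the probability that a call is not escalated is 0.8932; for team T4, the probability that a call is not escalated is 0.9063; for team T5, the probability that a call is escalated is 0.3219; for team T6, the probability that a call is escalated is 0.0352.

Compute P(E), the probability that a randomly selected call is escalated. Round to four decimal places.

0.1377

P(T5) = 1 − (0.069 + 0.074 + 0.06 + 0.122 + 0.44) = 0.235.
P(E|T1) = 1 − 0.7433 = 0.2567.
P(E|T3) = 1 − 0.8932 = 0.1068.
P(E|T4) = 1 − 0.9063 = 0.0937.
P(E) = P(E|T1)·P(T1) + P(E|T2)·P(T2) + P(E|T3)·P(T3) + P(E|T4)·P(T4) + P(E|T5)·P(T5) + P(E|T6)·P(T6)
      = 0.2567·0.069 + 0.1484·0.074 + 0.1068·0.06 + 0.0937·0.122 + 0.3219·0.235 + 0.0352·0.44
      = 0.0177123 + 0.0109816 + 0.006408 + 0.0114314 + 0.0756465 + 0.015488 = 0.1376678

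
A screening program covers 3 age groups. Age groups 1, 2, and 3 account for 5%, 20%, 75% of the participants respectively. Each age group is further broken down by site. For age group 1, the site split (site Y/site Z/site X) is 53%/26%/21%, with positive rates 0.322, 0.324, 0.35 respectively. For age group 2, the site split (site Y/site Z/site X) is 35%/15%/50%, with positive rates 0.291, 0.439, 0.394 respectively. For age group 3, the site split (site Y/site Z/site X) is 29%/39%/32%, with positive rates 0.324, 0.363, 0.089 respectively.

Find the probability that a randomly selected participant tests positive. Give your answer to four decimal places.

P(T) ≈ 0.2874

P(T|1) = 0.53·0.322 + 0.26·0.324 + 0.21·0.35 = 0.17066 + 0.08424 + 0.0735 = 0.3284
P(T|2) = 0.35·0.291 + 0.15·0.439 + 0.5·0.394 = 0.10185 + 0.06585 + 0.197 = 0.3647
P(T|3) = 0.29·0.324 + 0.39·0.363 + 0.32·0.089 = 0.09396 + 0.14157 + 0.02848 = 0.26401
Then overall,
P(T) = 0.05·0.3284 + 0.2·0.3647 + 0.75·0.26401
      = 0.01642 + 0.07294 + 0.1980075 = 0.2873675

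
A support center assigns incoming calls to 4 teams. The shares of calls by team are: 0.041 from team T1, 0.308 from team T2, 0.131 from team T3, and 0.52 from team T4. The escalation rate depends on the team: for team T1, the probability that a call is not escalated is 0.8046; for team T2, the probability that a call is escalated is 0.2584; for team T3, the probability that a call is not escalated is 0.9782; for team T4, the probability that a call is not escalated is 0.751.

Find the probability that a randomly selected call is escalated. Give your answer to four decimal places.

0.2199

P(E|T1) = 1 − 0.8046 = 0.1954.
P(E|T3) = 1 − 0.9782 = 0.0218.
P(E|T4) = 1 − 0.751 = 0.249.
Summing over the partition,
P(E) = P(E|T1)·P(T1) + P(E|T2)·P(T2) + P(E|T3)·P(T3) + P(E|T4)·P(T4)
      = 0.1954·0.041 + 0.2584·0.308 + 0.0218·0.131 + 0.249·0.52
      = 0.0080114 + 0.0795872 + 0.0028558 + 0.12948 = 0.2199344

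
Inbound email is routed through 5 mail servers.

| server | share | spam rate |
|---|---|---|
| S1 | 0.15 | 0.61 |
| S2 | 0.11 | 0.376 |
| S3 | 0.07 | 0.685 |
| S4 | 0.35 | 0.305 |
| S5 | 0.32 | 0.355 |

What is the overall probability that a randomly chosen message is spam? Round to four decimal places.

Summing over the partition,
P(S) = P(S|S1)·P(S1) + P(S|S2)·P(S2) + P(S|S3)·P(S3) + P(S|S4)·P(S4) + P(S|S5)·P(S5)
      = 0.61·0.15 + 0.376·0.11 + 0.685·0.07 + 0.305·0.35 + 0.355·0.32
      = 0.0915 + 0.04136 + 0.04795 + 0.10675 + 0.1136 = 0.40116

0.4012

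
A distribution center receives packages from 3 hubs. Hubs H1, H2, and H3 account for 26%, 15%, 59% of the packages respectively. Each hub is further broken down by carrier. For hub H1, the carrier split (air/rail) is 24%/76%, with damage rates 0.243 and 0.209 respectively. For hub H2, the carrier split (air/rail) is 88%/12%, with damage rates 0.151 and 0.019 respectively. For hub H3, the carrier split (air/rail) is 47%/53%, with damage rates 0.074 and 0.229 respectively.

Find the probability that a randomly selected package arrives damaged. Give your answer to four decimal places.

P(D) ≈ 0.1689

P(D|H1) = 0.24·0.243 + 0.76·0.209 = 0.05832 + 0.15884 = 0.21716
P(D|H2) = 0.88·0.151 + 0.12·0.019 = 0.13288 + 0.00228 = 0.13516
P(D|H3) = 0.47·0.074 + 0.53·0.229 = 0.03478 + 0.12137 = 0.15615
By total probability over the outer partition,
P(D) = 0.26·0.21716 + 0.15·0.13516 + 0.59·0.15615
      = 0.0564616 + 0.020274 + 0.0921285 = 0.1688641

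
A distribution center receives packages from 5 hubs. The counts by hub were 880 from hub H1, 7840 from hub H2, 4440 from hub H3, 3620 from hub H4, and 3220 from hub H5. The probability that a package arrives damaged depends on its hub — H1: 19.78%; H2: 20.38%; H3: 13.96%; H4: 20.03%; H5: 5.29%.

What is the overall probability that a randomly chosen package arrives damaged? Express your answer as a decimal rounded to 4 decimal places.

Total: 880 + 7840 + 4440 + 3620 + 3220 = 20000.
P(H1) = 880/20000 = 0.044. P(H2) = 7840/20000 = 0.392. P(H3) = 4440/20000 = 0.222. P(H4) = 3620/20000 = 0.181. P(H5) = 3220/20000 = 0.161.
P(D) = P(D|H1)·P(H1) + P(D|H2)·P(H2) + P(D|H3)·P(H3) + P(D|H4)·P(H4) + P(D|H5)·P(H5)
      = 0.1978·0.044 + 0.2038·0.392 + 0.1396·0.222 + 0.2003·0.181 + 0.0529·0.161
      = 0.0087032 + 0.0798896 + 0.0309912 + 0.0362543 + 0.0085169 = 0.1643552

P(D) ≈ 0.1644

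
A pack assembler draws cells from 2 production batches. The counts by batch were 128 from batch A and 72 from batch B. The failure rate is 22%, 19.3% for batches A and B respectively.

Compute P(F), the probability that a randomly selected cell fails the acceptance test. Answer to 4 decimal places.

Total: 128 + 72 = 200.
P(A) = 128/200 = 0.64. P(B) = 72/200 = 0.36.
Using total probability over the partition,
P(F) = P(F|A)·P(A) + P(F|B)·P(B)
      = 0.22·0.64 + 0.193·0.36
      = 0.1408 + 0.06948 = 0.21028

0.2103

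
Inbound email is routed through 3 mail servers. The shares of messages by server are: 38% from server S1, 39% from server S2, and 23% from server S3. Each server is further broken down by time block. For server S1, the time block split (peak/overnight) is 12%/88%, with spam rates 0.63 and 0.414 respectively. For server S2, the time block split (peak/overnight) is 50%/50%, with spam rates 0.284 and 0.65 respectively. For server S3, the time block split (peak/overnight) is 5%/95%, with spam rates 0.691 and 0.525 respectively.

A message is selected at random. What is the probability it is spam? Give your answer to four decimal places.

P(S) ≈ 0.4720

P(S|S1) = 0.12·0.63 + 0.88·0.414 = 0.0756 + 0.36432 = 0.43992
P(S|S2) = 0.5·0.284 + 0.5·0.65 = 0.142 + 0.325 = 0.467
P(S|S3) = 0.05·0.691 + 0.95·0.525 = 0.03455 + 0.49875 = 0.5333
Then overall,
P(S) = 0.38·0.43992 + 0.39·0.467 + 0.23·0.5333
      = 0.1671696 + 0.18213 + 0.122659 = 0.4719586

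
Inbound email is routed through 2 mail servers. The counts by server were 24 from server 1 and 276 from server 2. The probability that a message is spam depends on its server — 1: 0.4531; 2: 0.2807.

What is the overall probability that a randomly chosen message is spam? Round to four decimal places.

P(S) ≈ 0.2945

Total: 24 + 276 = 300.
P(1) = 24/300 = 0.08. P(2) = 276/300 = 0.92.
P(S) = P(S|1)·P(1) + P(S|2)·P(2)
      = 0.4531·0.08 + 0.2807·0.92
      = 0.036248 + 0.258244 = 0.294492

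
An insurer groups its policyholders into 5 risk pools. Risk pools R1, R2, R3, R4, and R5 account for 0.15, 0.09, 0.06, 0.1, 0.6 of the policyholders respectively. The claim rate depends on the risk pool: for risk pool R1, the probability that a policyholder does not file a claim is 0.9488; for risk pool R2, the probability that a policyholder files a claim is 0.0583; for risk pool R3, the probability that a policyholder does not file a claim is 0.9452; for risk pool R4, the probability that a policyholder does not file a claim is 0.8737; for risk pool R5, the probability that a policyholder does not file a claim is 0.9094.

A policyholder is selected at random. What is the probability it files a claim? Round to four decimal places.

P(C) ≈ 0.0832

P(C|R1) = 1 − 0.9488 = 0.0512.
P(C|R3) = 1 − 0.9452 = 0.0548.
P(C|R4) = 1 − 0.8737 = 0.1263.
P(C|R5) = 1 − 0.9094 = 0.0906.
Summing over the partition,
P(C) = P(C|R1)·P(R1) + P(C|R2)·P(R2) + P(C|R3)·P(R3) + P(C|R4)·P(R4) + P(C|R5)·P(R5)
      = 0.0512·0.15 + 0.0583·0.09 + 0.0548·0.06 + 0.1263·0.1 + 0.0906·0.6
      = 0.00768 + 0.005247 + 0.003288 + 0.01263 + 0.05436 = 0.083205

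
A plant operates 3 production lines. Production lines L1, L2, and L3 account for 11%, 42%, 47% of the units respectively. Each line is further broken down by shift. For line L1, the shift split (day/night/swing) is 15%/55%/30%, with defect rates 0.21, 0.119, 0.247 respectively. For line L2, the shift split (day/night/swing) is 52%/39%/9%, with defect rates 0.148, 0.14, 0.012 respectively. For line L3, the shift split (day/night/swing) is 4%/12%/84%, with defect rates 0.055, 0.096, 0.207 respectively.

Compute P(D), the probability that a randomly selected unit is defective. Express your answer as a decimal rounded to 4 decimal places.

0.1627

P(D|L1) = 0.15·0.21 + 0.55·0.119 + 0.3·0.247 = 0.0315 + 0.06545 + 0.0741 = 0.17105
P(D|L2) = 0.52·0.148 + 0.39·0.14 + 0.09·0.012 = 0.07696 + 0.0546 + 0.00108 = 0.13264
P(D|L3) = 0.04·0.055 + 0.12·0.096 + 0.84·0.207 = 0.0022 + 0.01152 + 0.17388 = 0.1876
Then overall,
P(D) = 0.11·0.17105 + 0.42·0.13264 + 0.47·0.1876
      = 0.0188155 + 0.0557088 + 0.088172 = 0.1626963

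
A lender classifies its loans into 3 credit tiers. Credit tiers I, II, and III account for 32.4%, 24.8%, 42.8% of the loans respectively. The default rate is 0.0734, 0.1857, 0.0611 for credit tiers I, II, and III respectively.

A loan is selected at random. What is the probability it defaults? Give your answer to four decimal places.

P(D) = P(D|I)·P(I) + P(D|II)·P(II) + P(D|III)·P(III)
      = 0.0734·0.324 + 0.1857·0.248 + 0.0611·0.428
      = 0.0237816 + 0.0460536 + 0.0261508 = 0.095986

0.0960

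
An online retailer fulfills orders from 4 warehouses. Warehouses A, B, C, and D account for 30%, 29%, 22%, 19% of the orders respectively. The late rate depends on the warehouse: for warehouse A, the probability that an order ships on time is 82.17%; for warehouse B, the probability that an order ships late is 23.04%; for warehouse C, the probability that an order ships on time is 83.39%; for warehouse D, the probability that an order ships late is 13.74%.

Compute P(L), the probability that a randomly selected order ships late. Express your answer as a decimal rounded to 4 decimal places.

P(L) ≈ 0.1830

P(L|A) = 1 − 0.8217 = 0.1783.
P(L|C) = 1 − 0.8339 = 0.1661.
Summing over the partition,
P(L) = P(L|A)·P(A) + P(L|B)·P(B) + P(L|C)·P(C) + P(L|D)·P(D)
      = 0.1783·0.3 + 0.2304·0.29 + 0.1661·0.22 + 0.1374·0.19
      = 0.05349 + 0.066816 + 0.036542 + 0.026106 = 0.182954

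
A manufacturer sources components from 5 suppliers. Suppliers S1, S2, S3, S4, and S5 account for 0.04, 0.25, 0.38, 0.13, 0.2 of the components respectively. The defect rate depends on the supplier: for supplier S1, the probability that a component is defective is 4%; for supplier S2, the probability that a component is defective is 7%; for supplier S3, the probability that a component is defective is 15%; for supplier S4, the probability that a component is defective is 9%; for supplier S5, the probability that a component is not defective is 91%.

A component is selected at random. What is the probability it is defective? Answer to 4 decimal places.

P(D|S5) = 1 − 0.91 = 0.09.
Using total probability over the partition,
P(D) = P(D|S1)·P(S1) + P(D|S2)·P(S2) + P(D|S3)·P(S3) + P(D|S4)·P(S4) + P(D|S5)·P(S5)
      = 0.04·0.04 + 0.07·0.25 + 0.15·0.38 + 0.09·0.13 + 0.09·0.2
      = 0.0016 + 0.0175 + 0.057 + 0.0117 + 0.018 = 0.1058

P(D) ≈ 0.1058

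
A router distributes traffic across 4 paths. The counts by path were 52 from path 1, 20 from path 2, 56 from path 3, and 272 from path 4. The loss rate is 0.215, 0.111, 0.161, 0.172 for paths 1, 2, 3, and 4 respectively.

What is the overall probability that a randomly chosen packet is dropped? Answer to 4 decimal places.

0.1730

Total: 52 + 20 + 56 + 272 = 400.
P(1) = 52/400 = 0.13. P(2) = 20/400 = 0.05. P(3) = 56/400 = 0.14. P(4) = 272/400 = 0.68.
By the law of total probability,
P(L) = P(L|1)·P(1) + P(L|2)·P(2) + P(L|3)·P(3) + P(L|4)·P(4)
      = 0.215·0.13 + 0.111·0.05 + 0.161·0.14 + 0.172·0.68
      = 0.02795 + 0.00555 + 0.02254 + 0.11696 = 0.173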